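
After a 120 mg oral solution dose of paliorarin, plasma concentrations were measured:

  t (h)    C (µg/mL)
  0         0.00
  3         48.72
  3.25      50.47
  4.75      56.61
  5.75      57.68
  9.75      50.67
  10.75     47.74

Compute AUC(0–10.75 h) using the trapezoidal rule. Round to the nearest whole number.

Trapezoidal AUC_0→10.75:
  [0→3]: (0.00+48.72)/2 × 3 = 73.08
  [3→3.25]: (48.72+50.47)/2 × 0.25 = 12.39875
  [3.25→4.75]: (50.47+56.61)/2 × 1.5 = 80.31
  [4.75→5.75]: (56.61+57.68)/2 × 1 = 57.145
  [5.75→9.75]: (57.68+50.67)/2 × 4 = 216.7
  [9.75→10.75]: (50.67+47.74)/2 × 1 = 49.205
  Sum = 488.83875 µg/mL·h

AUC = 489 µg/mL·h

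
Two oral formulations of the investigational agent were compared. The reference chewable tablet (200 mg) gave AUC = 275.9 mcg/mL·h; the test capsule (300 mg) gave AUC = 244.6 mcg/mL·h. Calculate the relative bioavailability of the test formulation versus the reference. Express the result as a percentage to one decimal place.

F_rel = (AUC_test/D_test) / (AUC_ref/D_ref)
      = (244.6/300) / (275.9/200)
      = 0.815333 / 1.3795 = 0.5910 = 59.10%

F_rel = 59.1%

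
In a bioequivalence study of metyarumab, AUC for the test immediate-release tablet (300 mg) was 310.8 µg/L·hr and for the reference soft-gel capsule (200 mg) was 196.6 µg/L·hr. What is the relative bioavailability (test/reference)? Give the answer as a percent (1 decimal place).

F_rel = 105.4%

F_rel = (AUC_test/D_test) / (AUC_ref/D_ref)
      = (310.8/300) / (196.6/200)
      = 1.036 / 0.983 = 1.0539 = 105.39%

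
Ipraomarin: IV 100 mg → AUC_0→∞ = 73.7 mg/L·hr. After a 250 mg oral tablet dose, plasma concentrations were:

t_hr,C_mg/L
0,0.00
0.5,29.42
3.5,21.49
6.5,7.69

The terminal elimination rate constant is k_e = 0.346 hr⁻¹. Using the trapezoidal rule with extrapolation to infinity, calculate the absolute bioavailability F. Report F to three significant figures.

Trapezoidal AUC_0→6.5 (oral tablet):
  [0→0.5]: (0.00+29.42)/2 × 0.5 = 7.355
  [0.5→3.5]: (29.42+21.49)/2 × 3 = 76.365
  [3.5→6.5]: (21.49+7.69)/2 × 3 = 43.77
  Sum = 127.49 mg/L·hr
Tail: C_last/k_e = 7.69/0.346 = 22.225
AUC_0→∞ (oral tablet) = 127.49 + 22.225 = 149.715 mg/L·hr
F = (AUC_ev/D_ev)/(AUC_iv/D_iv) = (149.715/250)/(73.7/100) = 0.59886/0.737 = 0.8126

F = 0.813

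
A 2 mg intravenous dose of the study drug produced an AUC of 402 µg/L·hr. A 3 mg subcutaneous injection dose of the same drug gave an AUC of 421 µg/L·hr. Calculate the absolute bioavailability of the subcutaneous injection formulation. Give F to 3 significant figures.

F = 0.698

F = (AUC_ev / D_ev) / (AUC_iv / D_iv)
  = (421/3) / (402/2)
  = 140.333 / 201 = 0.6982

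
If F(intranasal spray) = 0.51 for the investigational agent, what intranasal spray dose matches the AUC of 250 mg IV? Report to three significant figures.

For equal systemic exposure: F × D_ev = D_iv
D_ev = D_iv / F = 250 / 0.51 = 490.196 mg

D_intranasal = 490 mg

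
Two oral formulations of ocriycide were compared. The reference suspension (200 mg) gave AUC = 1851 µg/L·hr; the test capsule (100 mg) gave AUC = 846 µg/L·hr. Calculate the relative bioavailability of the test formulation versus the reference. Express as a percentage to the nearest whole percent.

F_rel = (AUC_test/D_test) / (AUC_ref/D_ref)
      = (846/100) / (1851/200)
      = 8.46 / 9.255 = 0.9141 = 91.41%

F_rel = 91%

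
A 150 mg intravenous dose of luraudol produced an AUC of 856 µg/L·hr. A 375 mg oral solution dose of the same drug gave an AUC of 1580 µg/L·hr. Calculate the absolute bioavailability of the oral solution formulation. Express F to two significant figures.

F = (AUC_ev / D_ev) / (AUC_iv / D_iv)
  = (1580/375) / (856/150)
  = 4.21333 / 5.70667 = 0.7383

F = 0.74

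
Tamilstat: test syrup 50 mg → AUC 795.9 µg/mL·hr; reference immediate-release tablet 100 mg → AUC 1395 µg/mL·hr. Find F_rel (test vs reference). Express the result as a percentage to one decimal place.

F_rel = 114.1%

F_rel = (AUC_test/D_test) / (AUC_ref/D_ref)
      = (795.9/50) / (1395/100)
      = 15.918 / 13.95 = 1.1411 = 114.11%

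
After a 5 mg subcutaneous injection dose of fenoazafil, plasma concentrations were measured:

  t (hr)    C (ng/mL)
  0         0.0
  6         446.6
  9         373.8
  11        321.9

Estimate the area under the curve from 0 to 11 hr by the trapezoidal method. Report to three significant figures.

Trapezoidal AUC_0→11:
  [0→6]: (0.0+446.6)/2 × 6 = 1339.8
  [6→9]: (446.6+373.8)/2 × 3 = 1230.6
  [9→11]: (373.8+321.9)/2 × 2 = 695.7
  Sum = 3266.1 ng/mL·hr

AUC = 3270 ng/mL·hr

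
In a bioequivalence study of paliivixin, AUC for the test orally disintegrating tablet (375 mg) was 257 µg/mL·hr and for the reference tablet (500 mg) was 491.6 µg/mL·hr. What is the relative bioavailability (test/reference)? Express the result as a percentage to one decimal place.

F_rel = 69.7%

F_rel = (AUC_test/D_test) / (AUC_ref/D_ref)
      = (257/375) / (491.6/500)
      = 0.685333 / 0.9832 = 0.6970 = 69.70%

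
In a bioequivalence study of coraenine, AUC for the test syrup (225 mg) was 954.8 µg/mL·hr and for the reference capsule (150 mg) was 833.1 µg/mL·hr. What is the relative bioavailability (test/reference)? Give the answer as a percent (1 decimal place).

F_rel = 76.4%

F_rel = (AUC_test/D_test) / (AUC_ref/D_ref)
      = (954.8/225) / (833.1/150)
      = 4.24356 / 5.554 = 0.7641 = 76.41%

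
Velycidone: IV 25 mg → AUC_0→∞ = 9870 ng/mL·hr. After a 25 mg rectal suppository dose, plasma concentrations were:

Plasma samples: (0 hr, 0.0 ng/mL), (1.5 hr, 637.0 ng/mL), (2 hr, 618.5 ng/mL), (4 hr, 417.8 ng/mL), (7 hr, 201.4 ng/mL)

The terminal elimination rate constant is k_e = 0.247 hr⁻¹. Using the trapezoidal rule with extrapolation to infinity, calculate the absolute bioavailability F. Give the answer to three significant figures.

F = 0.362

Trapezoidal AUC_0→7 (rectal suppository):
  [0→1.5]: (0.0+637.0)/2 × 1.5 = 477.75
  [1.5→2]: (637.0+618.5)/2 × 0.5 = 313.875
  [2→4]: (618.5+417.8)/2 × 2 = 1036.3
  [4→7]: (417.8+201.4)/2 × 3 = 928.8
  Sum = 2756.725 ng/mL·hr
Tail: C_last/k_e = 201.4/0.247 = 815.385
AUC_0→∞ (rectal suppository) = 2756.725 + 815.385 = 3572.11 ng/mL·hr
F = (AUC_ev/D_ev)/(AUC_iv/D_iv) = (3572.11/25)/(9870/25) = 142.8844/394.8 = 0.3619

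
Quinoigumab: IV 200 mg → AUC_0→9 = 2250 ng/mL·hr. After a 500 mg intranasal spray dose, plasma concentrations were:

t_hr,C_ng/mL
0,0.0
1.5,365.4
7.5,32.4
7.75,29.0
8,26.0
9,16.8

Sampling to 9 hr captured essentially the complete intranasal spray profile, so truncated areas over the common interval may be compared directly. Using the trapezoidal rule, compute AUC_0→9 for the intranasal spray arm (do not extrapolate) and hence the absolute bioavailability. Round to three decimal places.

F = 0.267

Trapezoidal AUC_0→9 (intranasal spray):
  [0→1.5]: (0.0+365.4)/2 × 1.5 = 274.05
  [1.5→7.5]: (365.4+32.4)/2 × 6 = 1193.4
  [7.5→7.75]: (32.4+29.0)/2 × 0.25 = 7.675
  [7.75→8]: (29.0+26.0)/2 × 0.25 = 6.875
  [8→9]: (26.0+16.8)/2 × 1 = 21.4
  Sum = 1503.4 ng/mL·hr
F = (AUC_ev/D_ev)/(AUC_iv/D_iv) = (1503.4/500)/(2250/200) = 3.0068/11.25 = 0.2673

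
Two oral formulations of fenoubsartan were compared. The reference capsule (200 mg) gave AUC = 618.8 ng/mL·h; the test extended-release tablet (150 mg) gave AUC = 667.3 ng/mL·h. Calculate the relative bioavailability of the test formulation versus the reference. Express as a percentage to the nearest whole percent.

F_rel = (AUC_test/D_test) / (AUC_ref/D_ref)
      = (667.3/150) / (618.8/200)
      = 4.44867 / 3.094 = 1.4378 = 143.78%

F_rel = 144%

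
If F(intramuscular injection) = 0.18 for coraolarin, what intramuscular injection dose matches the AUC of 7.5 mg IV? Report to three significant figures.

D_intramuscular = 41.7 mg

For equal systemic exposure: F × D_ev = D_iv
D_ev = D_iv / F = 7.5 / 0.18 = 41.6667 mg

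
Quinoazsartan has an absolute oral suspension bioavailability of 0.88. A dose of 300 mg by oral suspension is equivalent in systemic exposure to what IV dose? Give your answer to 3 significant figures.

Systemic exposure from an extravascular dose = F × D_ev, so the equivalent IV dose is F × D_ev.
D_iv = F × D_ev = 0.88 × 300 = 264 mg

D_iv = 264 mg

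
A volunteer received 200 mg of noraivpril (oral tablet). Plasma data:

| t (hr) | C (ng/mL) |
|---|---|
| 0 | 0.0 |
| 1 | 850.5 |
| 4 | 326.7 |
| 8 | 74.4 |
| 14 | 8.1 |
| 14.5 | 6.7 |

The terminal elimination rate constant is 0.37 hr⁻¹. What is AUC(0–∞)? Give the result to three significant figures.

AUC = 3260 ng/mL·hr

Trapezoidal AUC_0→14.5:
  [0→1]: (0.0+850.5)/2 × 1 = 425.25
  [1→4]: (850.5+326.7)/2 × 3 = 1765.8
  [4→8]: (326.7+74.4)/2 × 4 = 802.2
  [8→14]: (74.4+8.1)/2 × 6 = 247.5
  [14→14.5]: (8.1+6.7)/2 × 0.5 = 3.7
  Sum = 3244.45 ng/mL·hr
Extrapolated tail: C_last / k_e = 6.7 / 0.37 = 18.108
AUC_0→∞ = 3244.45 + 18.108 = 3262.558 ng/mL·hr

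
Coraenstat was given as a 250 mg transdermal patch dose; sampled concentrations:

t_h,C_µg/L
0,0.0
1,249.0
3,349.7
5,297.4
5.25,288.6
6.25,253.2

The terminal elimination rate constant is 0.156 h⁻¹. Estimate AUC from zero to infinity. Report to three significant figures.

Trapezoidal AUC_0→6.25:
  [0→1]: (0.0+249.0)/2 × 1 = 124.5
  [1→3]: (249.0+349.7)/2 × 2 = 598.7
  [3→5]: (349.7+297.4)/2 × 2 = 647.1
  [5→5.25]: (297.4+288.6)/2 × 0.25 = 73.25
  [5.25→6.25]: (288.6+253.2)/2 × 1 = 270.9
  Sum = 1714.45 µg/L·h
Extrapolated tail: C_last / k_e = 253.2 / 0.156 = 1623.077
AUC_0→∞ = 1714.45 + 1623.077 = 3337.527 µg/L·h

AUC = 3340 µg/L·h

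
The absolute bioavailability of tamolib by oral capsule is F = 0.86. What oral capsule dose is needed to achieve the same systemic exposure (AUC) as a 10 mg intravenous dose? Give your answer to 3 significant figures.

D_oral = 11.6 mg

For equal systemic exposure: F × D_ev = D_iv
D_ev = D_iv / F = 10 / 0.86 = 11.6279 mg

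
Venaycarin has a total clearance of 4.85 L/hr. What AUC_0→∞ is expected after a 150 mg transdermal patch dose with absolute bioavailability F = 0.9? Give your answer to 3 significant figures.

AUC = 27.8 mg/L·hr

AUC_0→∞ = F × Dose / CL
        = 0.9 × 150 / 4.85 = 27.8351 mg/L·hr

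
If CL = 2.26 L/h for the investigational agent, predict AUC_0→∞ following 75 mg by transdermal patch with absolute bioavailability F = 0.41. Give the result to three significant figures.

AUC_0→∞ = F × Dose / CL
        = 0.41 × 75 / 2.26 = 13.6062 mg/L·h

AUC = 13.6 mg/L·h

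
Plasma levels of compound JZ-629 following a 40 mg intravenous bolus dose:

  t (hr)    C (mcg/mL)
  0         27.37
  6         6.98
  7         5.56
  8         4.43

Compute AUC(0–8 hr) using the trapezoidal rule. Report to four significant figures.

AUC = 114.3 mcg/mL·hr

Trapezoidal AUC_0→8:
  [0→6]: (27.37+6.98)/2 × 6 = 103.05
  [6→7]: (6.98+5.56)/2 × 1 = 6.27
  [7→8]: (5.56+4.43)/2 × 1 = 4.995
  Sum = 114.315 mcg/mL·hr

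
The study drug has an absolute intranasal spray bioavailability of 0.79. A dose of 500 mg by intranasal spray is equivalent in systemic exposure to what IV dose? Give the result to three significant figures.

Systemic exposure from an extravascular dose = F × D_ev, so the equivalent IV dose is F × D_ev.
D_iv = F × D_ev = 0.79 × 500 = 395 mg

D_iv = 395 mg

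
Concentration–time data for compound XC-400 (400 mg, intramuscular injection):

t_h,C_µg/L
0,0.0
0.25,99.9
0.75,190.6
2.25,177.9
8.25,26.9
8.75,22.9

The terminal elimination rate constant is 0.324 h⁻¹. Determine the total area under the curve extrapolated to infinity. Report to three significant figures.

Trapezoidal AUC_0→8.75:
  [0→0.25]: (0.0+99.9)/2 × 0.25 = 12.4875
  [0.25→0.75]: (99.9+190.6)/2 × 0.5 = 72.625
  [0.75→2.25]: (190.6+177.9)/2 × 1.5 = 276.375
  [2.25→8.25]: (177.9+26.9)/2 × 6 = 614.4
  [8.25→8.75]: (26.9+22.9)/2 × 0.5 = 12.45
  Sum = 988.3375 µg/L·h
Extrapolated tail: C_last / k_e = 22.9 / 0.324 = 70.679
AUC_0→∞ = 988.3375 + 70.679 = 1059.0165 µg/L·h

AUC = 1060 µg/L·h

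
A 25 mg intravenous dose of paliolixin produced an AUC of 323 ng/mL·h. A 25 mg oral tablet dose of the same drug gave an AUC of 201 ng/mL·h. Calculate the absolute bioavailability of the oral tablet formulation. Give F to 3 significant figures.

F = 0.622

F = (AUC_ev / D_ev) / (AUC_iv / D_iv)
  = (201/25) / (323/25)
  = 8.04 / 12.92 = 0.6223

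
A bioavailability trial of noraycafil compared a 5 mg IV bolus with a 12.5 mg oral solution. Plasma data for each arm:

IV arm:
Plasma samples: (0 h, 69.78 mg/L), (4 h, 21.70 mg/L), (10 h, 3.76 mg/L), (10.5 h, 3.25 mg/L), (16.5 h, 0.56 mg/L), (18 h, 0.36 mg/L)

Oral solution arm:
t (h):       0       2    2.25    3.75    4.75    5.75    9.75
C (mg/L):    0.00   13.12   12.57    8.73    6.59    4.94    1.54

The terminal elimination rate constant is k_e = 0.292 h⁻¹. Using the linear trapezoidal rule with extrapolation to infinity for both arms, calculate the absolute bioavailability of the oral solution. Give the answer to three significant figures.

Trapezoidal AUC_0→18 (IV):
  [0→4]: (69.78+21.70)/2 × 4 = 182.96
  [4→10]: (21.70+3.76)/2 × 6 = 76.38
  [10→10.5]: (3.76+3.25)/2 × 0.5 = 1.7525
  [10.5→16.5]: (3.25+0.56)/2 × 6 = 11.43
  [16.5→18]: (0.56+0.36)/2 × 1.5 = 0.69
  Sum = 273.2125 mg/L·h
IV tail: 0.36/0.292 = 1.233; AUC_iv,0→∞ = 273.2125 + 1.233 = 274.4455 mg/L·h
Trapezoidal AUC_0→9.75 (oral solution):
  [0→2]: (0.00+13.12)/2 × 2 = 13.12
  [2→2.25]: (13.12+12.57)/2 × 0.25 = 3.21125
  [2.25→3.75]: (12.57+8.73)/2 × 1.5 = 15.975
  [3.75→4.75]: (8.73+6.59)/2 × 1 = 7.66
  [4.75→5.75]: (6.59+4.94)/2 × 1 = 5.765
  [5.75→9.75]: (4.94+1.54)/2 × 4 = 12.96
  Sum = 58.69125 mg/L·h
oral solution tail: 1.54/0.292 = 5.274; AUC_ev,0→∞ = 58.69125 + 5.274 = 63.96525 mg/L·h
F = (AUC_ev/D_ev)/(AUC_iv/D_iv) = (63.96525/12.5)/(274.4455/5) = 5.11722/54.8891 = 0.0932

F = 0.0932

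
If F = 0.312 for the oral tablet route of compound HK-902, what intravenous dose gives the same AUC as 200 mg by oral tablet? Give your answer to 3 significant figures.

D_iv = 62.4 mg

Systemic exposure from an extravascular dose = F × D_ev, so the equivalent IV dose is F × D_ev.
D_iv = F × D_ev = 0.312 × 200 = 62.4 mg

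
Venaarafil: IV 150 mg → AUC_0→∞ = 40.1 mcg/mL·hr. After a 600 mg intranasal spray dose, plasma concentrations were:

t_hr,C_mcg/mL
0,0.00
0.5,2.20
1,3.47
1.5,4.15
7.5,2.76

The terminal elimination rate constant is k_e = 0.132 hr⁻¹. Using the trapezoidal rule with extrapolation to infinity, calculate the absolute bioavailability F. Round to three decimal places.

Trapezoidal AUC_0→7.5 (intranasal spray):
  [0→0.5]: (0.00+2.20)/2 × 0.5 = 0.55
  [0.5→1]: (2.20+3.47)/2 × 0.5 = 1.4175
  [1→1.5]: (3.47+4.15)/2 × 0.5 = 1.905
  [1.5→7.5]: (4.15+2.76)/2 × 6 = 20.73
  Sum = 24.6025 mcg/mL·hr
Tail: C_last/k_e = 2.76/0.132 = 20.909
AUC_0→∞ (intranasal spray) = 24.6025 + 20.909 = 45.5115 mcg/mL·hr
F = (AUC_ev/D_ev)/(AUC_iv/D_iv) = (45.5115/600)/(40.1/150) = 0.0758525/0.267333 = 0.2837

F = 0.284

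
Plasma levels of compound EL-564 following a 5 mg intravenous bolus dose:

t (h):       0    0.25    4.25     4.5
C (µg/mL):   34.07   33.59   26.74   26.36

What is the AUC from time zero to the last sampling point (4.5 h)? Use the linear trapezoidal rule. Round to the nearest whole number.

Trapezoidal AUC_0→4.5:
  [0→0.25]: (34.07+33.59)/2 × 0.25 = 8.4575
  [0.25→4.25]: (33.59+26.74)/2 × 4 = 120.66
  [4.25→4.5]: (26.74+26.36)/2 × 0.25 = 6.6375
  Sum = 135.755 µg/mL·h

AUC = 136 µg/mL·h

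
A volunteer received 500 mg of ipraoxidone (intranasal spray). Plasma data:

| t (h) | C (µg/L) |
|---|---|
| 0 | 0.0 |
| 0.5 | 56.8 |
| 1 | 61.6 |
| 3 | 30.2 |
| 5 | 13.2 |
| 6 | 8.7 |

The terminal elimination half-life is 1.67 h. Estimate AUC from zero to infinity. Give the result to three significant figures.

AUC = 211 µg/L·h

Trapezoidal AUC_0→6:
  [0→0.5]: (0.0+56.8)/2 × 0.5 = 14.2
  [0.5→1]: (56.8+61.6)/2 × 0.5 = 29.6
  [1→3]: (61.6+30.2)/2 × 2 = 91.8
  [3→5]: (30.2+13.2)/2 × 2 = 43.4
  [5→6]: (13.2+8.7)/2 × 1 = 10.95
  Sum = 189.95 µg/L·h
k_e = ln2 / t½ = 0.693147 / 1.67 = 0.4151 h^-1
Extrapolated tail: C_last / k_e = 8.7 / 0.4151 = 20.959
AUC_0→∞ = 189.95 + 20.959 = 210.909 µg/L·h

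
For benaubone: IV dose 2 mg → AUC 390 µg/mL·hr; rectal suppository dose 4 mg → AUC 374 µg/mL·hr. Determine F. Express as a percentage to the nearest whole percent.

F = (AUC_ev / D_ev) / (AUC_iv / D_iv)
  = (374/4) / (390/2)
  = 93.5 / 195 = 0.4795
  = 47.95%

F = 48%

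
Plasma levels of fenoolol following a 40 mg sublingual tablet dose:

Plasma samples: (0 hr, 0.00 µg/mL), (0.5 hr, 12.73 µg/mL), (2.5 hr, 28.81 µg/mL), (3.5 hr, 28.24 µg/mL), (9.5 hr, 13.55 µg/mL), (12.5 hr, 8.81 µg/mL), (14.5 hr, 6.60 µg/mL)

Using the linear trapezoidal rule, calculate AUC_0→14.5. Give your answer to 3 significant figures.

Trapezoidal AUC_0→14.5:
  [0→0.5]: (0.00+12.73)/2 × 0.5 = 3.1825
  [0.5→2.5]: (12.73+28.81)/2 × 2 = 41.54
  [2.5→3.5]: (28.81+28.24)/2 × 1 = 28.525
  [3.5→9.5]: (28.24+13.55)/2 × 6 = 125.37
  [9.5→12.5]: (13.55+8.81)/2 × 3 = 33.54
  [12.5→14.5]: (8.81+6.60)/2 × 2 = 15.41
  Sum = 247.5675 µg/mL·hr

AUC = 248 µg/mL·hr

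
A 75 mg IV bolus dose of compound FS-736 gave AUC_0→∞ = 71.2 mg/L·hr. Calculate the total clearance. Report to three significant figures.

CL = Dose_iv / AUC_0→∞
   = 75 / 71.2 = 1.05337 L/hr

CL = 1.05 L/hr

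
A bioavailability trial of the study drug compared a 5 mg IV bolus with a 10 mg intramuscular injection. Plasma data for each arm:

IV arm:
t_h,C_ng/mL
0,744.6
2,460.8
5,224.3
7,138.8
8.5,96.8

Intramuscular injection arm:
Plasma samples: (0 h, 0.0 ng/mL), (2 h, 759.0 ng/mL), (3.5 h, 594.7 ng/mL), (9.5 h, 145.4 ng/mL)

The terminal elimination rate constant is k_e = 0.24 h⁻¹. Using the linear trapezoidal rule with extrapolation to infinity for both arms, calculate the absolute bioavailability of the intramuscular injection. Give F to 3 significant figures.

F = 0.724

Trapezoidal AUC_0→8.5 (IV):
  [0→2]: (744.6+460.8)/2 × 2 = 1205.4
  [2→5]: (460.8+224.3)/2 × 3 = 1027.65
  [5→7]: (224.3+138.8)/2 × 2 = 363.1
  [7→8.5]: (138.8+96.8)/2 × 1.5 = 176.7
  Sum = 2772.85 ng/mL·h
IV tail: 96.8/0.24 = 403.333; AUC_iv,0→∞ = 2772.85 + 403.333 = 3176.183 ng/mL·h
Trapezoidal AUC_0→9.5 (intramuscular injection):
  [0→2]: (0.0+759.0)/2 × 2 = 759.0
  [2→3.5]: (759.0+594.7)/2 × 1.5 = 1015.275
  [3.5→9.5]: (594.7+145.4)/2 × 6 = 2220.3
  Sum = 3994.575 ng/mL·h
intramuscular injection tail: 145.4/0.24 = 605.833; AUC_ev,0→∞ = 3994.575 + 605.833 = 4600.408 ng/mL·h
F = (AUC_ev/D_ev)/(AUC_iv/D_iv) = (4600.408/10)/(3176.183/5) = 460.0408/635.2366 = 0.7242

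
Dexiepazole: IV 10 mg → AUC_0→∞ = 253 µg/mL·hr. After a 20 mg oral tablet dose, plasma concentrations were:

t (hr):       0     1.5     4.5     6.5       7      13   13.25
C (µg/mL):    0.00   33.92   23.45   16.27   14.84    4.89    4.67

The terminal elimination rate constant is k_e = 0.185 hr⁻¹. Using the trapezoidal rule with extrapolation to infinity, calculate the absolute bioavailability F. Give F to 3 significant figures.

F = 0.483

Trapezoidal AUC_0→13.25 (oral tablet):
  [0→1.5]: (0.00+33.92)/2 × 1.5 = 25.44
  [1.5→4.5]: (33.92+23.45)/2 × 3 = 86.055
  [4.5→6.5]: (23.45+16.27)/2 × 2 = 39.72
  [6.5→7]: (16.27+14.84)/2 × 0.5 = 7.7775
  [7→13]: (14.84+4.89)/2 × 6 = 59.19
  [13→13.25]: (4.89+4.67)/2 × 0.25 = 1.195
  Sum = 219.3775 µg/mL·hr
Tail: C_last/k_e = 4.67/0.185 = 25.243
AUC_0→∞ (oral tablet) = 219.3775 + 25.243 = 244.6205 µg/mL·hr
F = (AUC_ev/D_ev)/(AUC_iv/D_iv) = (244.6205/20)/(253/10) = 12.231025/25.3 = 0.4834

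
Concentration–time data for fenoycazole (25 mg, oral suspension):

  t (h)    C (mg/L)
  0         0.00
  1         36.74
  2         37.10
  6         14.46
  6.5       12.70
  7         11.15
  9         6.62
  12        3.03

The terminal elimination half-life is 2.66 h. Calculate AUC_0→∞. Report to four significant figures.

Trapezoidal AUC_0→12:
  [0→1]: (0.00+36.74)/2 × 1 = 18.37
  [1→2]: (36.74+37.10)/2 × 1 = 36.92
  [2→6]: (37.10+14.46)/2 × 4 = 103.12
  [6→6.5]: (14.46+12.70)/2 × 0.5 = 6.79
  [6.5→7]: (12.70+11.15)/2 × 0.5 = 5.9625
  [7→9]: (11.15+6.62)/2 × 2 = 17.77
  [9→12]: (6.62+3.03)/2 × 3 = 14.475
  Sum = 203.4075 mg/L·h
k_e = ln2 / t½ = 0.693147 / 2.66 = 0.2606 h^-1
Extrapolated tail: C_last / k_e = 3.03 / 0.2606 = 11.627
AUC_0→∞ = 203.4075 + 11.627 = 215.0345 mg/L·h

AUC = 215.0 mg/L·h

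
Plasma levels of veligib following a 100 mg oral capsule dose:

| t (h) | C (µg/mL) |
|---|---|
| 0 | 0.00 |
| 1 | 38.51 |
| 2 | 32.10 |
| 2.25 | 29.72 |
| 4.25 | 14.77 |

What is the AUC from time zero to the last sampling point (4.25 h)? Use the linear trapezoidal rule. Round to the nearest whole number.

AUC = 107 µg/mL·h

Trapezoidal AUC_0→4.25:
  [0→1]: (0.00+38.51)/2 × 1 = 19.255
  [1→2]: (38.51+32.10)/2 × 1 = 35.305
  [2→2.25]: (32.10+29.72)/2 × 0.25 = 7.7275
  [2.25→4.25]: (29.72+14.77)/2 × 2 = 44.49
  Sum = 106.7775 µg/mL·h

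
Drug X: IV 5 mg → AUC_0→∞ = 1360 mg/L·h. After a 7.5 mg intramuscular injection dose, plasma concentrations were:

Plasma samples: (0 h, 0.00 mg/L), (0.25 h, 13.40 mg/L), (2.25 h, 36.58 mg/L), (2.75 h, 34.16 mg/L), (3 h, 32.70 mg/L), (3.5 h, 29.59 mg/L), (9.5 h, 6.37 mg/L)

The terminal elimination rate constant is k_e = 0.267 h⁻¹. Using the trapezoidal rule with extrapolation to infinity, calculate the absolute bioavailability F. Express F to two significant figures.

F = 0.11

Trapezoidal AUC_0→9.5 (intramuscular injection):
  [0→0.25]: (0.00+13.40)/2 × 0.25 = 1.675
  [0.25→2.25]: (13.40+36.58)/2 × 2 = 49.98
  [2.25→2.75]: (36.58+34.16)/2 × 0.5 = 17.685
  [2.75→3]: (34.16+32.70)/2 × 0.25 = 8.3575
  [3→3.5]: (32.70+29.59)/2 × 0.5 = 15.5725
  [3.5→9.5]: (29.59+6.37)/2 × 6 = 107.88
  Sum = 201.15 mg/L·h
Tail: C_last/k_e = 6.37/0.267 = 23.858
AUC_0→∞ (intramuscular injection) = 201.15 + 23.858 = 225.008 mg/L·h
F = (AUC_ev/D_ev)/(AUC_iv/D_iv) = (225.008/7.5)/(1360/5) = 30.0011/272 = 0.1103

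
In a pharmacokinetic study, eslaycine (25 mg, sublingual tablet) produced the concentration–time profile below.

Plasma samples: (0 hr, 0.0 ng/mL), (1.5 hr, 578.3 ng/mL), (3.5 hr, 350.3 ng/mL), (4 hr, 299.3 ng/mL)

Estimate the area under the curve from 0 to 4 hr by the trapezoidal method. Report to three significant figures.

AUC = 1520 ng/mL·hr

Trapezoidal AUC_0→4:
  [0→1.5]: (0.0+578.3)/2 × 1.5 = 433.725
  [1.5→3.5]: (578.3+350.3)/2 × 2 = 928.6
  [3.5→4]: (350.3+299.3)/2 × 0.5 = 162.4
  Sum = 1524.725 ng/mL·hr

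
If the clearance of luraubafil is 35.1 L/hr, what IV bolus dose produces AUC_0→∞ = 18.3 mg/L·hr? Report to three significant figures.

Dose = 642 mg

Dose_iv = CL × AUC_0→∞
     = 35.1 × 18.3 = 642.33 mg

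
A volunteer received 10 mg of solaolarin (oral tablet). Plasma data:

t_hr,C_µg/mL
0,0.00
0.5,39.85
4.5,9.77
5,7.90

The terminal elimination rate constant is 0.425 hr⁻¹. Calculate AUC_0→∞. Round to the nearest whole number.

Trapezoidal AUC_0→5:
  [0→0.5]: (0.00+39.85)/2 × 0.5 = 9.9625
  [0.5→4.5]: (39.85+9.77)/2 × 4 = 99.24
  [4.5→5]: (9.77+7.90)/2 × 0.5 = 4.4175
  Sum = 113.62 µg/mL·hr
Extrapolated tail: C_last / k_e = 7.90 / 0.425 = 18.588
AUC_0→∞ = 113.62 + 18.588 = 132.208 µg/mL·hr

AUC = 132 µg/mL·hr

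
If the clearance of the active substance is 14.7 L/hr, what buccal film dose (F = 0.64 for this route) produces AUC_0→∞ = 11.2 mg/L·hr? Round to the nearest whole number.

Dose = CL × AUC_0→∞ / F
     = 14.7 × 11.2 / 0.64 = 257.25 mg

Dose = 257 mg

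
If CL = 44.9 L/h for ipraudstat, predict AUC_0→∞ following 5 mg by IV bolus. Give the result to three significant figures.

AUC_0→∞ = Dose_iv / CL
        = 5 / 44.9 = 0.111359 mg/L·h

AUC = 0.111 mg/L·h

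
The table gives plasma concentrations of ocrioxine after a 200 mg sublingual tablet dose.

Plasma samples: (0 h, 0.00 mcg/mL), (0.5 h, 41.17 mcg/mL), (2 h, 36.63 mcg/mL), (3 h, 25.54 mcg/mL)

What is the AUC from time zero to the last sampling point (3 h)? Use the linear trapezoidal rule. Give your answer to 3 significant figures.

AUC = 99.7 mcg/mL·h

Trapezoidal AUC_0→3:
  [0→0.5]: (0.00+41.17)/2 × 0.5 = 10.2925
  [0.5→2]: (41.17+36.63)/2 × 1.5 = 58.35
  [2→3]: (36.63+25.54)/2 × 1 = 31.085
  Sum = 99.7275 mcg/mL·h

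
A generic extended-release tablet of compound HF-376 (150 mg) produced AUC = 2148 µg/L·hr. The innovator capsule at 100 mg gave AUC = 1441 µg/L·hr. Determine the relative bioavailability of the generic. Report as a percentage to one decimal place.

F_rel = 99.4%

F_rel = (AUC_test/D_test) / (AUC_ref/D_ref)
      = (2148/150) / (1441/100)
      = 14.32 / 14.41 = 0.9938 = 99.38%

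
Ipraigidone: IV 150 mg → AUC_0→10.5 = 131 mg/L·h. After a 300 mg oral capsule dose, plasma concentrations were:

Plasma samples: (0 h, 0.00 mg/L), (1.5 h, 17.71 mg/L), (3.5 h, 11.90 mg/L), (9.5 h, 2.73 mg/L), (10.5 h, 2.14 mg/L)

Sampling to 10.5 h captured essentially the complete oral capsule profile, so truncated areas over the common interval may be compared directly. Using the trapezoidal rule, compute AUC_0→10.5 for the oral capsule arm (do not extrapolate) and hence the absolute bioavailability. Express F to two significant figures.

Trapezoidal AUC_0→10.5 (oral capsule):
  [0→1.5]: (0.00+17.71)/2 × 1.5 = 13.2825
  [1.5→3.5]: (17.71+11.90)/2 × 2 = 29.61
  [3.5→9.5]: (11.90+2.73)/2 × 6 = 43.89
  [9.5→10.5]: (2.73+2.14)/2 × 1 = 2.435
  Sum = 89.2175 mg/L·h
F = (AUC_ev/D_ev)/(AUC_iv/D_iv) = (89.2175/300)/(131/150) = 0.297392/0.873333 = 0.3405

F = 0.34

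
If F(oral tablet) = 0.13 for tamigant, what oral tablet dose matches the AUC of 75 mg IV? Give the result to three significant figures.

D_oral = 577 mg

For equal systemic exposure: F × D_ev = D_iv
D_ev = D_iv / F = 75 / 0.13 = 576.923 mg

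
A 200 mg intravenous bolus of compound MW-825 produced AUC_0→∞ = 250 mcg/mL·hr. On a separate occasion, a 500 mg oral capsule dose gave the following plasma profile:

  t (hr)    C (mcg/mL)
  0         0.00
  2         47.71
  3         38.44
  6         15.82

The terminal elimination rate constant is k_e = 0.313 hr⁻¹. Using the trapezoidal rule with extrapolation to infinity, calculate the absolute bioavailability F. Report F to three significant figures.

F = 0.356

Trapezoidal AUC_0→6 (oral capsule):
  [0→2]: (0.00+47.71)/2 × 2 = 47.71
  [2→3]: (47.71+38.44)/2 × 1 = 43.075
  [3→6]: (38.44+15.82)/2 × 3 = 81.39
  Sum = 172.175 mcg/mL·hr
Tail: C_last/k_e = 15.82/0.313 = 50.543
AUC_0→∞ (oral capsule) = 172.175 + 50.543 = 222.718 mcg/mL·hr
F = (AUC_ev/D_ev)/(AUC_iv/D_iv) = (222.718/500)/(250/200) = 0.445436/1.25 = 0.3563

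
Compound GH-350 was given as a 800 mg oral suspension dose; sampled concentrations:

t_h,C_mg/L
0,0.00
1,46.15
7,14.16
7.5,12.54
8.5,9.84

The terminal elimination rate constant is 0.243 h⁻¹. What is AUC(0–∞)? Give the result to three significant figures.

Trapezoidal AUC_0→8.5:
  [0→1]: (0.00+46.15)/2 × 1 = 23.075
  [1→7]: (46.15+14.16)/2 × 6 = 180.93
  [7→7.5]: (14.16+12.54)/2 × 0.5 = 6.675
  [7.5→8.5]: (12.54+9.84)/2 × 1 = 11.19
  Sum = 221.87 mg/L·h
Extrapolated tail: C_last / k_e = 9.84 / 0.243 = 40.494
AUC_0→∞ = 221.87 + 40.494 = 262.364 mg/L·h

AUC = 262 mg/L·h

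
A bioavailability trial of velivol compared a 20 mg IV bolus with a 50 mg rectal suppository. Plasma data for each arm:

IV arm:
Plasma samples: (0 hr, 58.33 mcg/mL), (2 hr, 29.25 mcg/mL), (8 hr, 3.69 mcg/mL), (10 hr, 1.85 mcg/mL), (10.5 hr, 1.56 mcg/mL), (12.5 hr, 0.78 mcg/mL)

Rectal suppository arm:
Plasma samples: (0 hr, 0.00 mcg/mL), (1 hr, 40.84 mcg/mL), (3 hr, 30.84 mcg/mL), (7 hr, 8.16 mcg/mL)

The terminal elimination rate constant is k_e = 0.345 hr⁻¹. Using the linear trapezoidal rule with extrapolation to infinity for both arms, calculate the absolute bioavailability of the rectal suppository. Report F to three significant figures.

Trapezoidal AUC_0→12.5 (IV):
  [0→2]: (58.33+29.25)/2 × 2 = 87.58
  [2→8]: (29.25+3.69)/2 × 6 = 98.82
  [8→10]: (3.69+1.85)/2 × 2 = 5.54
  [10→10.5]: (1.85+1.56)/2 × 0.5 = 0.8525
  [10.5→12.5]: (1.56+0.78)/2 × 2 = 2.34
  Sum = 195.1325 mcg/mL·hr
IV tail: 0.78/0.345 = 2.261; AUC_iv,0→∞ = 195.1325 + 2.261 = 197.3935 mcg/mL·hr
Trapezoidal AUC_0→7 (rectal suppository):
  [0→1]: (0.00+40.84)/2 × 1 = 20.42
  [1→3]: (40.84+30.84)/2 × 2 = 71.68
  [3→7]: (30.84+8.16)/2 × 4 = 78.0
  Sum = 170.1 mcg/mL·hr
rectal suppository tail: 8.16/0.345 = 23.652; AUC_ev,0→∞ = 170.1 + 23.652 = 193.752 mcg/mL·hr
F = (AUC_ev/D_ev)/(AUC_iv/D_iv) = (193.752/50)/(197.3935/20) = 3.87504/9.869675 = 0.3926

F = 0.393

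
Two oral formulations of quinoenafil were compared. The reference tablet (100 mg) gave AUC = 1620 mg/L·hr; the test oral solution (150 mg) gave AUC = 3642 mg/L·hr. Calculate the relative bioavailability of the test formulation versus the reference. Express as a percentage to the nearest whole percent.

F_rel = 150%

F_rel = (AUC_test/D_test) / (AUC_ref/D_ref)
      = (3642/150) / (1620/100)
      = 24.28 / 16.2 = 1.4988 = 149.88%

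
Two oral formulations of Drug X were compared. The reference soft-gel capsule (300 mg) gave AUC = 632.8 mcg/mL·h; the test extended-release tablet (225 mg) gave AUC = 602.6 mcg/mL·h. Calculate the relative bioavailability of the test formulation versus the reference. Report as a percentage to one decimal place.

F_rel = 127.0%

F_rel = (AUC_test/D_test) / (AUC_ref/D_ref)
      = (602.6/225) / (632.8/300)
      = 2.67822 / 2.10933 = 1.2697 = 126.97%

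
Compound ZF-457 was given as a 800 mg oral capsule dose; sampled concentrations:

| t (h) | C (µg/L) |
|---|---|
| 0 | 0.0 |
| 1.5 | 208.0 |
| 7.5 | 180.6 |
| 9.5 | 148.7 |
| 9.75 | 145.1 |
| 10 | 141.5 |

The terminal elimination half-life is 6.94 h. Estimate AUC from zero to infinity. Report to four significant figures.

AUC = 3140 µg/L·h

Trapezoidal AUC_0→10:
  [0→1.5]: (0.0+208.0)/2 × 1.5 = 156.0
  [1.5→7.5]: (208.0+180.6)/2 × 6 = 1165.8
  [7.5→9.5]: (180.6+148.7)/2 × 2 = 329.3
  [9.5→9.75]: (148.7+145.1)/2 × 0.25 = 36.725
  [9.75→10]: (145.1+141.5)/2 × 0.25 = 35.825
  Sum = 1723.65 µg/L·h
k_e = ln2 / t½ = 0.693147 / 6.94 = 0.0999 h^-1
Extrapolated tail: C_last / k_e = 141.5 / 0.0999 = 1416.416
AUC_0→∞ = 1723.65 + 1416.416 = 3140.066 µg/L·h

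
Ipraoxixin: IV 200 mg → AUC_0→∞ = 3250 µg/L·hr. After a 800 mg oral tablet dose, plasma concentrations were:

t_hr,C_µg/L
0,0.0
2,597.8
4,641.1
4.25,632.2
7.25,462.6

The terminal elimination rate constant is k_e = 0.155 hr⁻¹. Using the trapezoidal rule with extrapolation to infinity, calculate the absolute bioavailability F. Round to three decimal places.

Trapezoidal AUC_0→7.25 (oral tablet):
  [0→2]: (0.0+597.8)/2 × 2 = 597.8
  [2→4]: (597.8+641.1)/2 × 2 = 1238.9
  [4→4.25]: (641.1+632.2)/2 × 0.25 = 159.1625
  [4.25→7.25]: (632.2+462.6)/2 × 3 = 1642.2
  Sum = 3638.0625 µg/L·hr
Tail: C_last/k_e = 462.6/0.155 = 2984.516
AUC_0→∞ (oral tablet) = 3638.0625 + 2984.516 = 6622.5785 µg/L·hr
F = (AUC_ev/D_ev)/(AUC_iv/D_iv) = (6622.5785/800)/(3250/200) = 8.27822/16.25 = 0.5094

F = 0.509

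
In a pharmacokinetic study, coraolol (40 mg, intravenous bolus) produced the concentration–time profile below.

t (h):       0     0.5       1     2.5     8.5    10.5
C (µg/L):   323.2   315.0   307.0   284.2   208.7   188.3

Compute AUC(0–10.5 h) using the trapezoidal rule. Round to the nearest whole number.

AUC = 2634 µg/L·h

Trapezoidal AUC_0→10.5:
  [0→0.5]: (323.2+315.0)/2 × 0.5 = 159.55
  [0.5→1]: (315.0+307.0)/2 × 0.5 = 155.5
  [1→2.5]: (307.0+284.2)/2 × 1.5 = 443.4
  [2.5→8.5]: (284.2+208.7)/2 × 6 = 1478.7
  [8.5→10.5]: (208.7+188.3)/2 × 2 = 397.0
  Sum = 2634.15 µg/L·h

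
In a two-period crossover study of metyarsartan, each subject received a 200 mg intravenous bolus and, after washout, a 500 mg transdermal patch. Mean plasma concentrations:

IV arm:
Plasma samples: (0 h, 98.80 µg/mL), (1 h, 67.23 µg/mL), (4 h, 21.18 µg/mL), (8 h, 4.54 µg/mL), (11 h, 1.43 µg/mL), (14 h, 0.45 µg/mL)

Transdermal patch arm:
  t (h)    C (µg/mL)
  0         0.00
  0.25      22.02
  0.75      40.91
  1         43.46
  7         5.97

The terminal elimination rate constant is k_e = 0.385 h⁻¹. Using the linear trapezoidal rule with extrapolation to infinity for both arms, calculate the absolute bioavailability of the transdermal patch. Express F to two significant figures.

Trapezoidal AUC_0→14 (IV):
  [0→1]: (98.80+67.23)/2 × 1 = 83.015
  [1→4]: (67.23+21.18)/2 × 3 = 132.615
  [4→8]: (21.18+4.54)/2 × 4 = 51.44
  [8→11]: (4.54+1.43)/2 × 3 = 8.955
  [11→14]: (1.43+0.45)/2 × 3 = 2.82
  Sum = 278.845 µg/mL·h
IV tail: 0.45/0.385 = 1.169; AUC_iv,0→∞ = 278.845 + 1.169 = 280.014 µg/mL·h
Trapezoidal AUC_0→7 (transdermal patch):
  [0→0.25]: (0.00+22.02)/2 × 0.25 = 2.7525
  [0.25→0.75]: (22.02+40.91)/2 × 0.5 = 15.7325
  [0.75→1]: (40.91+43.46)/2 × 0.25 = 10.54625
  [1→7]: (43.46+5.97)/2 × 6 = 148.29
  Sum = 177.32125 µg/mL·h
transdermal patch tail: 5.97/0.385 = 15.506; AUC_ev,0→∞ = 177.32125 + 15.506 = 192.82725 µg/mL·h
F = (AUC_ev/D_ev)/(AUC_iv/D_iv) = (192.82725/500)/(280.014/200) = 0.3856545/1.40007 = 0.2755

F = 0.28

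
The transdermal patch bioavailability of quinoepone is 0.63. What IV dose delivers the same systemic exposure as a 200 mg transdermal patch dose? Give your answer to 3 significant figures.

Systemic exposure from an extravascular dose = F × D_ev, so the equivalent IV dose is F × D_ev.
D_iv = F × D_ev = 0.63 × 200 = 126 mg

D_iv = 126 mg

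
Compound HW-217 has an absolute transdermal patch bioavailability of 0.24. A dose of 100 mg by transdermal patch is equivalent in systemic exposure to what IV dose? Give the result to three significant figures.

Systemic exposure from an extravascular dose = F × D_ev, so the equivalent IV dose is F × D_ev.
D_iv = F × D_ev = 0.24 × 100 = 24 mg

D_iv = 24.0 mg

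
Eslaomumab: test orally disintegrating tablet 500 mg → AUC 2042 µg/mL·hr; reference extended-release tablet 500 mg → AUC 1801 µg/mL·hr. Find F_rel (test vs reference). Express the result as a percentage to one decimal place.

F_rel = (AUC_test/D_test) / (AUC_ref/D_ref)
      = (2042/500) / (1801/500)
      = 4.084 / 3.602 = 1.1338 = 113.38%

F_rel = 113.4%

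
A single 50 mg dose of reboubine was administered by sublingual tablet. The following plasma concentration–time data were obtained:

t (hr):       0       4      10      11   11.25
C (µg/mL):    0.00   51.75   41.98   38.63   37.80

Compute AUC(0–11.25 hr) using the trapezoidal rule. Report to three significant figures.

AUC = 435 µg/mL·hr

Trapezoidal AUC_0→11.25:
  [0→4]: (0.00+51.75)/2 × 4 = 103.5
  [4→10]: (51.75+41.98)/2 × 6 = 281.19
  [10→11]: (41.98+38.63)/2 × 1 = 40.305
  [11→11.25]: (38.63+37.80)/2 × 0.25 = 9.55375
  Sum = 434.54875 µg/mL·hr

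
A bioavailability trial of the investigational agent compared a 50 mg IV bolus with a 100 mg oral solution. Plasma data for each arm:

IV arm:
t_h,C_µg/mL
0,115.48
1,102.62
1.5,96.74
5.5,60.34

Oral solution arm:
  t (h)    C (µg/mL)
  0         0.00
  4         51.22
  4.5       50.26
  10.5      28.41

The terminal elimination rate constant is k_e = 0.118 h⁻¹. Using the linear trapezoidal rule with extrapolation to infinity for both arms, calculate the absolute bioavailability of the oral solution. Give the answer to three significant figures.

Trapezoidal AUC_0→5.5 (IV):
  [0→1]: (115.48+102.62)/2 × 1 = 109.05
  [1→1.5]: (102.62+96.74)/2 × 0.5 = 49.84
  [1.5→5.5]: (96.74+60.34)/2 × 4 = 314.16
  Sum = 473.05 µg/mL·h
IV tail: 60.34/0.118 = 511.356; AUC_iv,0→∞ = 473.05 + 511.356 = 984.406 µg/mL·h
Trapezoidal AUC_0→10.5 (oral solution):
  [0→4]: (0.00+51.22)/2 × 4 = 102.44
  [4→4.5]: (51.22+50.26)/2 × 0.5 = 25.37
  [4.5→10.5]: (50.26+28.41)/2 × 6 = 236.01
  Sum = 363.82 µg/mL·h
oral solution tail: 28.41/0.118 = 240.763; AUC_ev,0→∞ = 363.82 + 240.763 = 604.583 µg/mL·h
F = (AUC_ev/D_ev)/(AUC_iv/D_iv) = (604.583/100)/(984.406/50) = 6.04583/19.68812 = 0.3071

F = 0.307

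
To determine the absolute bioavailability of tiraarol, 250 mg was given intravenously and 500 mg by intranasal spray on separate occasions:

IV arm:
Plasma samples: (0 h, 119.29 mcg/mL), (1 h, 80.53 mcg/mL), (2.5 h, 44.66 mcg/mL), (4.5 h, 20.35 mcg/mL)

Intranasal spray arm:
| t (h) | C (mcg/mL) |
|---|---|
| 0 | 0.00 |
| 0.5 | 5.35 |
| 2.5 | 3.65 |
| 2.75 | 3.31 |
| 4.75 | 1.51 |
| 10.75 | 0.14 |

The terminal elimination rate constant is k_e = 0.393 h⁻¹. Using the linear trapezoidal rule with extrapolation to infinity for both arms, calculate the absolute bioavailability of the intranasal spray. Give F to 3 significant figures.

F = 0.0343

Trapezoidal AUC_0→4.5 (IV):
  [0→1]: (119.29+80.53)/2 × 1 = 99.91
  [1→2.5]: (80.53+44.66)/2 × 1.5 = 93.8925
  [2.5→4.5]: (44.66+20.35)/2 × 2 = 65.01
  Sum = 258.8125 mcg/mL·h
IV tail: 20.35/0.393 = 51.781; AUC_iv,0→∞ = 258.8125 + 51.781 = 310.5935 mcg/mL·h
Trapezoidal AUC_0→10.75 (intranasal spray):
  [0→0.5]: (0.00+5.35)/2 × 0.5 = 1.3375
  [0.5→2.5]: (5.35+3.65)/2 × 2 = 9.0
  [2.5→2.75]: (3.65+3.31)/2 × 0.25 = 0.87
  [2.75→4.75]: (3.31+1.51)/2 × 2 = 4.82
  [4.75→10.75]: (1.51+0.14)/2 × 6 = 4.95
  Sum = 20.9775 mcg/mL·h
intranasal spray tail: 0.14/0.393 = 0.356; AUC_ev,0→∞ = 20.9775 + 0.356 = 21.3335 mcg/mL·h
F = (AUC_ev/D_ev)/(AUC_iv/D_iv) = (21.3335/500)/(310.5935/250) = 0.042667/1.242374 = 0.0343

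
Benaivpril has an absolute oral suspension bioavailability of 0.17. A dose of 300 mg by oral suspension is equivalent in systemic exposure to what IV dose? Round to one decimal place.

Systemic exposure from an extravascular dose = F × D_ev, so the equivalent IV dose is F × D_ev.
D_iv = F × D_ev = 0.17 × 300 = 51 mg

D_iv = 51.0 mg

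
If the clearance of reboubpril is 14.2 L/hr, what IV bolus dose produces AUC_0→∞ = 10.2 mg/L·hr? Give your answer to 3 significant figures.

Dose = 145 mg

Dose_iv = CL × AUC_0→∞
     = 14.2 × 10.2 = 144.84 mg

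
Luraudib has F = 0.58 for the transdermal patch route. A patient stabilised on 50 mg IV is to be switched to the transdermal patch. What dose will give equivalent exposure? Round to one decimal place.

For equal systemic exposure: F × D_ev = D_iv
D_ev = D_iv / F = 50 / 0.58 = 86.2069 mg

D_transdermal = 86.2 mg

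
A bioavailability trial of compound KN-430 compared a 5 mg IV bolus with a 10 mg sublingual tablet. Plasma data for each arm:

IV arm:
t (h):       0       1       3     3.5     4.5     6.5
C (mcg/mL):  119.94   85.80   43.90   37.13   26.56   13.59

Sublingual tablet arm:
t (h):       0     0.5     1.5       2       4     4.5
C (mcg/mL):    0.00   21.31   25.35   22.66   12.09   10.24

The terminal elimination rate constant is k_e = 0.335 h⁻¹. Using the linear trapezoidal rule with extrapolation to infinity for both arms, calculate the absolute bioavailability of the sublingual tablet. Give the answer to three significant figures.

Trapezoidal AUC_0→6.5 (IV):
  [0→1]: (119.94+85.80)/2 × 1 = 102.87
  [1→3]: (85.80+43.90)/2 × 2 = 129.7
  [3→3.5]: (43.90+37.13)/2 × 0.5 = 20.2575
  [3.5→4.5]: (37.13+26.56)/2 × 1 = 31.845
  [4.5→6.5]: (26.56+13.59)/2 × 2 = 40.15
  Sum = 324.8225 mcg/mL·h
IV tail: 13.59/0.335 = 40.567; AUC_iv,0→∞ = 324.8225 + 40.567 = 365.3895 mcg/mL·h
Trapezoidal AUC_0→4.5 (sublingual tablet):
  [0→0.5]: (0.00+21.31)/2 × 0.5 = 5.3275
  [0.5→1.5]: (21.31+25.35)/2 × 1 = 23.33
  [1.5→2]: (25.35+22.66)/2 × 0.5 = 12.0025
  [2→4]: (22.66+12.09)/2 × 2 = 34.75
  [4→4.5]: (12.09+10.24)/2 × 0.5 = 5.5825
  Sum = 80.9925 mcg/mL·h
sublingual tablet tail: 10.24/0.335 = 30.567; AUC_ev,0→∞ = 80.9925 + 30.567 = 111.5595 mcg/mL·h
F = (AUC_ev/D_ev)/(AUC_iv/D_iv) = (111.5595/10)/(365.3895/5) = 11.15595/73.0779 = 0.1527

F = 0.153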